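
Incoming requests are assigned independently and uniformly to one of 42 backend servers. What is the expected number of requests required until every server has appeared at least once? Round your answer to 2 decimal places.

181.72

The wait to go from k to k+1 distinct servers is geometric with mean 42/(42-k).
E[T] = 42/42 + 42/41 + 42/40 + ... + 42/2 + 42/1 = 42·H_{42}.
H_{42} = 4.327, so E[T] = 181.723.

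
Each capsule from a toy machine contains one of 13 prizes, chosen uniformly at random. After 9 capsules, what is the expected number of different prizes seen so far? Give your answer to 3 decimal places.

For each prize, P(seen in 9 capsules) = 1 - (12/13)^9 = 0.5134.
By linearity of expectation, E[distinct seen] = 13·(1 - (12/13)^9) = 6.6747.

6.675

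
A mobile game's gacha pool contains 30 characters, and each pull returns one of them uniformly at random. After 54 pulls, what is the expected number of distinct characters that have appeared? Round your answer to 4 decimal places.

25.1909

For each character, P(seen in 54 pulls) = 1 - (29/30)^54 = 0.83970.
By linearity of expectation, E[distinct seen] = 30·(1 - (29/30)^54) = 25.19088.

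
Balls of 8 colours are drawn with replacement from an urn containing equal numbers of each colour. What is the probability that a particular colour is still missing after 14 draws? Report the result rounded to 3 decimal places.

Each draw misses the fixed colour with probability (8-1)/8 = 7/8, independently.
P(still missing after 14) = (7/8)^14 = 0.1542.

0.154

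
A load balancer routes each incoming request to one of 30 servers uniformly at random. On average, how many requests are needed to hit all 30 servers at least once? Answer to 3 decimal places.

119.850

Split into phases: going from k distinct to k+1 distinct takes on average 30/(30-k) requests.
E[T] = 30/30 + 30/29 + 30/28 + ... + 30/2 + 30/1 = 30·H_{30}.
H_{30} = 3.9950, so E[T] = 119.8496.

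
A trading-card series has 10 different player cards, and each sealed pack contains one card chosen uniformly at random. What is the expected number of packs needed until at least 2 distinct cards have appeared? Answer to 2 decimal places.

With k distinct cards already seen, the next new one arrives after an expected 10/(10-k) packs.
Sum over k = 0,...,1: E = 10/10 + 10/9 = 2.111.

2.11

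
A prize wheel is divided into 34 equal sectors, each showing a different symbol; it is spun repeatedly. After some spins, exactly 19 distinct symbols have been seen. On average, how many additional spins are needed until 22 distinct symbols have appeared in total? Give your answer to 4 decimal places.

7.3106

The wait to go from k to k+1 distinct symbols is geometric with mean 34/(34-k).
Sum over k = 19,...,21: E = 34/15 + 34/14 + 34/13 = 7.31062.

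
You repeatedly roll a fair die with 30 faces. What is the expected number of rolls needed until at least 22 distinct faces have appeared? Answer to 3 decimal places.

38.314

Going from k to k+1 distinct takes a geometric number of rolls with mean 30/(30-k).
Sum over k = 0,...,21: E = 30/30 + 30/29 + 30/28 + ... + 30/10 + 30/9 = 38.3139.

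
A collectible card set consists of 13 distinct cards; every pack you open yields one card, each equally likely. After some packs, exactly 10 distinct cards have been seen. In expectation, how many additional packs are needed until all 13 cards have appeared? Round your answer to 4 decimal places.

With k distinct cards already seen, the next new one takes an expected 13/(13-k) packs.
Sum over k = 10,...,12: E = 13/3 + 13/2 + 13/1 = 23.83333.

23.8333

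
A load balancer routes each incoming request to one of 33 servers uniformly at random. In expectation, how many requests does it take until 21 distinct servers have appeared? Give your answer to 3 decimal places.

With k distinct servers already seen, the next new one arrives after an expected 33/(33-k) requests.
Sum over k = 0,...,20: E = 33/33 + 33/32 + 33/31 + ... + 33/14 + 33/13 = 32.5244.

32.524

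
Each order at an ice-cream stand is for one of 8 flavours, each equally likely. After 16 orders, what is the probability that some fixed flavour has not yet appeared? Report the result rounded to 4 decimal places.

0.1181

Each order misses the fixed flavour with probability (8-1)/8 = 7/8, independently.
P(still missing after 16) = (7/8)^16 = 0.11807.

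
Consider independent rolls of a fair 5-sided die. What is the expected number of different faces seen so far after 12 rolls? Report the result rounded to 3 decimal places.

For each face, P(seen in 12 rolls) = 1 - (4/5)^12 = 0.9313.
By linearity of expectation, E[distinct seen] = 5·(1 - (4/5)^12) = 4.6564.

4.656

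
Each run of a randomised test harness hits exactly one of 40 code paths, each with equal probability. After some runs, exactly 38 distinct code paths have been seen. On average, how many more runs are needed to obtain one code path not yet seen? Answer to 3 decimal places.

Each run yields a new code path with probability (40-38)/40 = 2/40, so the wait is geometric with mean 40/2.
E = 40/2 = 20.0000.

20.000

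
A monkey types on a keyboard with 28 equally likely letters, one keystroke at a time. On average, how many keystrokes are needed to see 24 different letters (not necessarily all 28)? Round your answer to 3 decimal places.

With k distinct letters already seen, the next new one arrives after an expected 28/(28-k) keystrokes.
Sum over k = 0,...,23: E = 28/28 + 28/27 + 28/26 + ... + 28/6 + 28/5 = 51.6275.

51.627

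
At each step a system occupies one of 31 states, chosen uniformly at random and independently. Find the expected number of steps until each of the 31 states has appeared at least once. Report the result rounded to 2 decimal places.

124.84

Split into phases: going from k distinct to k+1 distinct takes on average 31/(31-k) steps.
E[T] = 31/31 + 31/30 + 31/29 + ... + 31/2 + 31/1 = 31·H_{31}.
H_{31} = 4.027, so E[T] = 124.845.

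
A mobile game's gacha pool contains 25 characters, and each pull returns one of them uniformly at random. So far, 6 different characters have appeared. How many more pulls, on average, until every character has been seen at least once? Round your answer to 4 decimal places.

The wait to go from k to k+1 distinct characters is geometric with mean 25/(25-k).
Sum over k = 6,...,24: E = 25/19 + 25/18 + 25/17 + ... + 25/2 + 25/1 = 88.69349.

88.6935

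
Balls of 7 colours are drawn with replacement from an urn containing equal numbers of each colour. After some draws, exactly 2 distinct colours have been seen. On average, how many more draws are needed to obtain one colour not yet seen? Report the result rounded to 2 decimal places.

Each draw yields a new colour with probability (7-2)/7 = 5/7, so the wait is geometric with mean 7/5.
E = 7/5 = 1.400.

1.40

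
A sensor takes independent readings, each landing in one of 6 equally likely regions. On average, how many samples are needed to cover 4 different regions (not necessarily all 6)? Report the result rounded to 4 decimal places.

With k distinct regions already seen, the next new one arrives after an expected 6/(6-k) samples.
Sum over k = 0,...,3: E = 6/6 + 6/5 + 6/4 + 6/3 = 5.70000.

5.7000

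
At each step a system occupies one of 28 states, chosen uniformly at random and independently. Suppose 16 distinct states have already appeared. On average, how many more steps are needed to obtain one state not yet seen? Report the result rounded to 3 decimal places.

The number of steps until the next new state is geometric with success probability 12/28, so its mean is 28/12.
E = 28/12 = 2.3333.

2.333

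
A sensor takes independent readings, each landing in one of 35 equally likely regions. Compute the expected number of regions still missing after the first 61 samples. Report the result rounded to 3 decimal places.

For each region, P(unseen after 61) = (34/35)^61 = 0.1706.
By linearity of expectation, E[unseen] = 35·(34/35)^61 = 5.9722.

5.972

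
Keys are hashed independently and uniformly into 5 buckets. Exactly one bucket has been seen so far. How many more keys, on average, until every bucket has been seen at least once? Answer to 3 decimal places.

The wait to go from k to k+1 distinct buckets is geometric with mean 5/(5-k).
Sum over k = 1,...,4: E = 5/4 + 5/3 + 5/2 + 5/1 = 10.4167.

10.417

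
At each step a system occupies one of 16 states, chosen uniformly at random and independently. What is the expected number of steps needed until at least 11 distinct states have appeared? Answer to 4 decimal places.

17.5583

Going from k to k+1 distinct takes a geometric number of steps with mean 16/(16-k).
Sum over k = 0,...,10: E = 16/16 + 16/15 + 16/14 + ... + 16/7 + 16/6 = 17.55833.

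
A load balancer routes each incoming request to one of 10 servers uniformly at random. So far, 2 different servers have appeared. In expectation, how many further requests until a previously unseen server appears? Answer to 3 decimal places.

The number of requests until the next new server is geometric with success probability 8/10, so its mean is 10/8.
E = 10/8 = 1.2500.

1.250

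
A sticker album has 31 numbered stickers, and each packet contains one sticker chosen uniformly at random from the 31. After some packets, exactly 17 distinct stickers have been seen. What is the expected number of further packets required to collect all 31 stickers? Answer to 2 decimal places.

From k distinct to k+1 distinct takes on average 31/(31-k) packets.
Sum over k = 17,...,30: E = 31/14 + 31/13 + 31/12 + ... + 31/2 + 31/1 = 100.798.

100.80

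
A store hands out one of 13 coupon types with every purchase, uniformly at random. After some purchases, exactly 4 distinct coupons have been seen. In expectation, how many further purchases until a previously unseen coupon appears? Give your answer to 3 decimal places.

1.444

Each purchase yields a new coupon with probability (13-4)/13 = 9/13, so the wait is geometric with mean 13/9.
E = 13/9 = 1.4444.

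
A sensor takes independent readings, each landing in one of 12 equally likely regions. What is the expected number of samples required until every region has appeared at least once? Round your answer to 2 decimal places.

The wait to go from k to k+1 distinct regions is geometric with mean 12/(12-k).
E[T] = 12/12 + 12/11 + 12/10 + ... + 12/2 + 12/1 = 12·H_{12}.
H_{12} = 3.103, so E[T] = 37.239.

37.24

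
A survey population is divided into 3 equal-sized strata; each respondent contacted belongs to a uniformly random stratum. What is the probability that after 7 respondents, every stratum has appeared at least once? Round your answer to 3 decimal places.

Let A_i be the event that stratum i is missing after 7 respondents. By inclusion–exclusion on the A_i,
P(all seen) = Σ_{j=0}^{3} (-1)^j C(3,j)((3-j)/3)^7
= 1.0000 - 0.1756 + 0.0014 - 0.0000
= 0.8258.

0.826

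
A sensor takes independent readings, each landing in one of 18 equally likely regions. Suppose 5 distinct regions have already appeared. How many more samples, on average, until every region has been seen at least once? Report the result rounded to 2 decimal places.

With k distinct regions already seen, the next new one takes an expected 18/(18-k) samples.
Sum over k = 5,...,17: E = 18/13 + 18/12 + 18/11 + ... + 18/2 + 18/1 = 57.242.

57.24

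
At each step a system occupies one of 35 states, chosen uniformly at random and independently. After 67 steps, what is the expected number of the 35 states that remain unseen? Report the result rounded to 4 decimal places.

For each state, P(unseen after 67) = (34/35)^67 = 0.14339.
By linearity of expectation, E[unseen] = 35·(34/35)^67 = 5.01876.

5.0188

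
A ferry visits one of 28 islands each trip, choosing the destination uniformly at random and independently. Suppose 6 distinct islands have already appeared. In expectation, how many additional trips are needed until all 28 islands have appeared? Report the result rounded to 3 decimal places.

From k distinct to k+1 distinct takes on average 28/(28-k) trips.
Sum over k = 6,...,27: E = 28/22 + 28/21 + 28/20 + ... + 28/2 + 28/1 = 103.3428.

103.343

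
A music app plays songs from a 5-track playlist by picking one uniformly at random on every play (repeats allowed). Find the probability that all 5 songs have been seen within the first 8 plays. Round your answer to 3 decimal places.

0.323

Let A_i be the event that song i is missing after 8 plays. By inclusion–exclusion on the A_i,
P(all seen) = Σ_{j=0}^{5} (-1)^j C(5,j)((5-j)/5)^8
= 1.0000 - 0.8389 + 0.1680 - 0.0066 + 0.0000 - 0.0000
= 0.3226.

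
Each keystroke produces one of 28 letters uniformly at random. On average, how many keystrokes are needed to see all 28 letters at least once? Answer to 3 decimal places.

Split into phases: going from k distinct to k+1 distinct takes on average 28/(28-k) keystrokes.
E[T] = 28/28 + 28/27 + 28/26 + ... + 28/2 + 28/1 = 28·H_{28}.
H_{28} = 3.9272, so E[T] = 109.9608.

109.961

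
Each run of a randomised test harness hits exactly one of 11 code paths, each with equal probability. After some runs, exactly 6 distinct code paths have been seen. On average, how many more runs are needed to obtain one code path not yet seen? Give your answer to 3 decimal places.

The number of runs until the next new code path is geometric with success probability 5/11, so its mean is 11/5.
E = 11/5 = 2.2000.

2.200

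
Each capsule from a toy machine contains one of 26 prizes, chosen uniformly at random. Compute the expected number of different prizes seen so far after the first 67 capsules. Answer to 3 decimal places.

For each prize, P(seen in 67 capsules) = 1 - (25/26)^67 = 0.9278.
By linearity of expectation, E[distinct seen] = 26·(1 - (25/26)^67) = 24.1218.

24.122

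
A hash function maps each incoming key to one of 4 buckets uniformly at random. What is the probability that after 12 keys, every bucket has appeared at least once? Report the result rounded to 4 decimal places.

0.8748

Let A_i be the event that bucket i is missing after 12 keys. By inclusion–exclusion on the A_i,
P(all seen) = Σ_{j=0}^{4} (-1)^j C(4,j)((4-j)/4)^12
= 1.00000 - 0.12671 + 0.00146 - 0.00000 + 0.00000
= 0.87476.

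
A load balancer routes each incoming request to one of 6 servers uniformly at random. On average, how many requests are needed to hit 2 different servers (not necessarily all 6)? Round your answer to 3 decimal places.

Going from k to k+1 distinct takes a geometric number of requests with mean 6/(6-k).
Sum over k = 0,...,1: E = 6/6 + 6/5 = 2.2000.

2.200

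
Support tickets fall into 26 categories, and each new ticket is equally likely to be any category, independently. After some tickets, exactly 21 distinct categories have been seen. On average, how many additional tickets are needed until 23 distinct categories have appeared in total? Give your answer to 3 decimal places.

The wait to go from k to k+1 distinct categories is geometric with mean 26/(26-k).
Sum over k = 21,...,22: E = 26/5 + 26/4 = 11.7000.

11.700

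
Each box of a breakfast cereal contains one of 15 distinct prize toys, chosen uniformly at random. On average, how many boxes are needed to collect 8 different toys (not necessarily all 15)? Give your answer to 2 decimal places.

With k distinct toys already seen, the next new one arrives after an expected 15/(15-k) boxes.
Sum over k = 0,...,7: E = 15/15 + 15/14 + 15/13 + ... + 15/9 + 15/8 = 10.881.

10.88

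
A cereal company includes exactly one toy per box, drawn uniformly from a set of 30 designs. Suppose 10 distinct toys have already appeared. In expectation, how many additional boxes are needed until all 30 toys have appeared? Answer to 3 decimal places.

107.932

With k distinct toys already seen, the next new one takes an expected 30/(30-k) boxes.
Sum over k = 10,...,29: E = 30/20 + 30/19 + 30/18 + ... + 30/2 + 30/1 = 107.9322.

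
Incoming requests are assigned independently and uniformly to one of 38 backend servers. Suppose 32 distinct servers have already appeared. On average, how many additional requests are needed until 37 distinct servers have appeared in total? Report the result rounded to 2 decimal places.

55.10

With k distinct servers already seen, the next new one takes an expected 38/(38-k) requests.
Sum over k = 32,...,36: E = 38/6 + 38/5 + 38/4 + 38/3 + 38/2 = 55.100.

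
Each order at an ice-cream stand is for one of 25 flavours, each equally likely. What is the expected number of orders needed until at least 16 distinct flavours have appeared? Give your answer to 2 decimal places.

24.67

With k distinct flavours already seen, the next new one arrives after an expected 25/(25-k) orders.
Sum over k = 0,...,15: E = 25/25 + 25/24 + 25/23 + ... + 25/11 + 25/10 = 24.675.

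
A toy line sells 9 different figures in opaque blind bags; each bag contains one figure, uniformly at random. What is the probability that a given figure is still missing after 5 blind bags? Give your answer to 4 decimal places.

Each blind bag misses the fixed figure with probability (9-1)/9 = 8/9, independently.
P(still missing after 5) = (8/9)^5 = 0.55493.

0.5549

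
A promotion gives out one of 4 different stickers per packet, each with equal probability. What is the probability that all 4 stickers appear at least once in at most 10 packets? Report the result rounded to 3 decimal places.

0.781

Let A_i be the event that sticker i is missing after 10 packets. By inclusion–exclusion on the A_i,
P(all seen) = Σ_{j=0}^{4} (-1)^j C(4,j)((4-j)/4)^10
= 1.0000 - 0.2253 + 0.0059 - 0.0000 + 0.0000
= 0.7806.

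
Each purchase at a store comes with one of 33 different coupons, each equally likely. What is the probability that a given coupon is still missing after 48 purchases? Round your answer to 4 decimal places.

On each purchase the fixed coupon fails to appear with probability 32/33.
P(still missing after 48) = (32/33)^48 = 0.22831.

0.2283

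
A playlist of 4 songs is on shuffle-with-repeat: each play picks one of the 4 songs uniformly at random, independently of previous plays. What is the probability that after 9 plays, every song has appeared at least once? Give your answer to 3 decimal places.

By inclusion–exclusion over which songs are missing,
P(all seen) = Σ_{j=0}^{4} (-1)^j C(4,j)((4-j)/4)^9
= 1.0000 - 0.3003 + 0.0117 - 0.0000 + 0.0000
= 0.7114.

0.711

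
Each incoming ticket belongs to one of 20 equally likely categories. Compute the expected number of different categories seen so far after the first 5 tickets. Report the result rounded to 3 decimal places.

For each category, P(seen in 5 tickets) = 1 - (19/20)^5 = 0.2262.
By linearity of expectation, E[distinct seen] = 20·(1 - (19/20)^5) = 4.5244.

4.524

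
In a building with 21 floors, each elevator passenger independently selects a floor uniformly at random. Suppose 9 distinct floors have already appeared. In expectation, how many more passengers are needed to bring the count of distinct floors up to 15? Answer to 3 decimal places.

With k distinct floors already seen, the next new one takes an expected 21/(21-k) passengers.
Sum over k = 9,...,14: E = 21/12 + 21/11 + 21/10 + 21/9 + 21/8 + 21/7 = 13.7174.

13.717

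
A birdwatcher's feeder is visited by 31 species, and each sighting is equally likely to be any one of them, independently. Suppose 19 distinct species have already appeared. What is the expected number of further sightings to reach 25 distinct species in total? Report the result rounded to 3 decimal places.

20.250

The wait to go from k to k+1 distinct species is geometric with mean 31/(31-k).
Sum over k = 19,...,24: E = 31/12 + 31/11 + 31/10 + 31/9 + 31/8 + 31/7 = 20.2495.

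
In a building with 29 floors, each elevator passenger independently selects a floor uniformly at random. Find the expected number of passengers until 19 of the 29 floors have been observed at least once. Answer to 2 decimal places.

Going from k to k+1 distinct takes a geometric number of passengers with mean 29/(29-k).
Sum over k = 0,...,18: E = 29/29 + 29/28 + 29/27 + ... + 29/12 + 29/11 = 29.948.

29.95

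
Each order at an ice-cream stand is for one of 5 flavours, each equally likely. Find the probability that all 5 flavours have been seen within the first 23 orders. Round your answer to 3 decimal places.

By inclusion–exclusion over which flavours are missing,
P(all seen) = Σ_{j=0}^{5} (-1)^j C(5,j)((5-j)/5)^23
= 1.0000 - 0.0295 + 0.0001 - 0.0000 + 0.0000 - 0.0000
= 0.9706.

0.971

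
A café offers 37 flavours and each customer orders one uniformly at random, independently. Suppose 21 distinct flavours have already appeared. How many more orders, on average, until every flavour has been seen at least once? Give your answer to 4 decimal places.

125.0870

From k distinct to k+1 distinct takes on average 37/(37-k) orders.
Sum over k = 21,...,36: E = 37/16 + 37/15 + 37/14 + ... + 37/2 + 37/1 = 125.08697.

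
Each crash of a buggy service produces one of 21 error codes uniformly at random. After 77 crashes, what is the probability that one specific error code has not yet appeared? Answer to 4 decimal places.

Each crash misses the fixed error code with probability (21-1)/21 = 20/21, independently.
P(still missing after 77) = (20/21)^77 = 0.02336.

0.0234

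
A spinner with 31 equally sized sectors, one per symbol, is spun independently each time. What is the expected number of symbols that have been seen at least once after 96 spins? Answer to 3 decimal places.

29.669

For each symbol, P(seen in 96 spins) = 1 - (30/31)^96 = 0.9571.
By linearity of expectation, E[distinct seen] = 31·(1 - (30/31)^96) = 29.6687.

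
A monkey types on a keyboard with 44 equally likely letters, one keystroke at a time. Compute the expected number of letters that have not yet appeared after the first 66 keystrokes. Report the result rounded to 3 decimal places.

9.649

For each letter, P(unseen after 66) = (43/44)^66 = 0.2193.
By linearity of expectation, E[unseen] = 44·(43/44)^66 = 9.6493.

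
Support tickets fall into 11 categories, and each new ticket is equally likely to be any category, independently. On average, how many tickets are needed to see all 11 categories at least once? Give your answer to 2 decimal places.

33.22

Split into phases: going from k distinct to k+1 distinct takes on average 11/(11-k) tickets.
E[T] = 11/11 + 11/10 + 11/9 + ... + 11/2 + 11/1 = 11·H_{11}.
H_{11} = 3.020, so E[T] = 33.219.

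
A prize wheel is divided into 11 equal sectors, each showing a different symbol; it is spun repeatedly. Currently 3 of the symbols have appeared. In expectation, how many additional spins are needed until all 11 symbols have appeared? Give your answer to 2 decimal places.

29.90

The wait to go from k to k+1 distinct symbols is geometric with mean 11/(11-k).
Sum over k = 3,...,10: E = 11/8 + 11/7 + 11/6 + ... + 11/2 + 11/1 = 29.896.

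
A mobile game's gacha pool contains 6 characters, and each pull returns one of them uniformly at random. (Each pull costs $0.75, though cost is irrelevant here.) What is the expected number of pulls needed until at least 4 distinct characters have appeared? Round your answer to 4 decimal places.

5.7000

With k distinct characters already seen, the next new one arrives after an expected 6/(6-k) pulls.
Sum over k = 0,...,3: E = 6/6 + 6/5 + 6/4 + 6/3 = 5.70000.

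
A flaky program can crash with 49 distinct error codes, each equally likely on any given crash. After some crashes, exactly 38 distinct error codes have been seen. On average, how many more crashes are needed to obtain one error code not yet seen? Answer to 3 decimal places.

Each crash yields a new error code with probability (49-38)/49 = 11/49, so the wait is geometric with mean 49/11.
E = 49/11 = 4.4545.

4.455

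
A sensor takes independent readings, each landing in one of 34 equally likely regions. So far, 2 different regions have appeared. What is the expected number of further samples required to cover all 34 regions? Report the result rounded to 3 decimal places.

137.989

The wait to go from k to k+1 distinct regions is geometric with mean 34/(34-k).
Sum over k = 2,...,33: E = 34/32 + 34/31 + 34/30 + ... + 34/2 + 34/1 = 137.9888.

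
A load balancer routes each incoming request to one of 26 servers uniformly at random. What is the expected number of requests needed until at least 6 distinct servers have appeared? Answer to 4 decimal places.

6.6737

With k distinct servers already seen, the next new one arrives after an expected 26/(26-k) requests.
Sum over k = 0,...,5: E = 26/26 + 26/25 + 26/24 + 26/23 + 26/22 + 26/21 = 6.67368.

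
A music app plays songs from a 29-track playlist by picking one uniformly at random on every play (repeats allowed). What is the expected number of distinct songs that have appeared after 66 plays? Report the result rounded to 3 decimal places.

26.139

For each song, P(seen in 66 plays) = 1 - (28/29)^66 = 0.9013.
By linearity of expectation, E[distinct seen] = 29·(1 - (28/29)^66) = 26.1387.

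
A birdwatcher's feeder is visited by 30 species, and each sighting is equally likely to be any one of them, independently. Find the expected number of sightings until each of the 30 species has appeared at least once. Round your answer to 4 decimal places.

Split into phases: going from k distinct to k+1 distinct takes on average 30/(30-k) sightings.
E[T] = 30/30 + 30/29 + 30/28 + ... + 30/2 + 30/1 = 30·H_{30}.
H_{30} = 3.99499, so E[T] = 119.84961.

119.8496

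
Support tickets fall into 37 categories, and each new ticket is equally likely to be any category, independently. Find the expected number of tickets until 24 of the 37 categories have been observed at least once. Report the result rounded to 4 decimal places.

37.7937

With k distinct categories already seen, the next new one arrives after an expected 37/(37-k) tickets.
Sum over k = 0,...,23: E = 37/37 + 37/36 + 37/35 + ... + 37/15 + 37/14 = 37.79374.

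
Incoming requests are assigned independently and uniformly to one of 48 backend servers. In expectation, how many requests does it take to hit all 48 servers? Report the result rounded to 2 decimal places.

Split into phases: going from k distinct to k+1 distinct takes on average 48/(48-k) requests.
E[T] = 48/48 + 48/47 + 48/46 + ... + 48/2 + 48/1 = 48·H_{48}.
H_{48} = 4.459, so E[T] = 214.022.

214.02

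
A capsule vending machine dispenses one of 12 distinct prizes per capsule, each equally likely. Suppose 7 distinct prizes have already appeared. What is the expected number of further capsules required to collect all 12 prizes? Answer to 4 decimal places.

With k distinct prizes already seen, the next new one takes an expected 12/(12-k) capsules.
Sum over k = 7,...,11: E = 12/5 + 12/4 + 12/3 + 12/2 + 12/1 = 27.40000.

27.4000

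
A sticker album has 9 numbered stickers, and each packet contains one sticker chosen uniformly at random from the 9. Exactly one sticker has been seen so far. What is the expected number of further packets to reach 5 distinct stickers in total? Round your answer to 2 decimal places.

5.71

The wait to go from k to k+1 distinct stickers is geometric with mean 9/(9-k).
Sum over k = 1,...,4: E = 9/8 + 9/7 + 9/6 + 9/5 = 5.711.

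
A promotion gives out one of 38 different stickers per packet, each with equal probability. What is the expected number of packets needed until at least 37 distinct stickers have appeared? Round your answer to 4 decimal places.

With k distinct stickers already seen, the next new one arrives after an expected 38/(38-k) packets.
Sum over k = 0,...,36: E = 38/38 + 38/37 + 38/36 + ... + 38/3 + 38/2 = 122.66028.

122.6603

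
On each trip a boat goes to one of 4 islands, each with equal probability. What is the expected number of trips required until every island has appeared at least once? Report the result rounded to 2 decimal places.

8.33

The wait to go from k to k+1 distinct islands is geometric with mean 4/(4-k).
E[T] = 4/4 + 4/3 + 4/2 + 4/1 = 4·H_{4}.
H_{4} = 2.083, so E[T] = 8.333.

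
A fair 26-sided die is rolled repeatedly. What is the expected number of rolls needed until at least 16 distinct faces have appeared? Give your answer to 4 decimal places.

With k distinct faces already seen, the next new one arrives after an expected 26/(26-k) rolls.
Sum over k = 0,...,15: E = 26/26 + 26/25 + 26/24 + ... + 26/12 + 26/11 = 24.06174.

24.0617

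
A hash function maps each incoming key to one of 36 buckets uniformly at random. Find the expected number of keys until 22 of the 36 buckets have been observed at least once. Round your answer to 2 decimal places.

Going from k to k+1 distinct takes a geometric number of keys with mean 36/(36-k).
Sum over k = 0,...,21: E = 36/36 + 36/35 + 36/34 + ... + 36/16 + 36/15 = 33.228.

33.23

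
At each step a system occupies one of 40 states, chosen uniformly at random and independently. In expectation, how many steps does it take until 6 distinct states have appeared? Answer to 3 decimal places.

6.413

With k distinct states already seen, the next new one arrives after an expected 40/(40-k) steps.
Sum over k = 0,...,5: E = 40/40 + 40/39 + 40/38 + 40/37 + 40/36 + 40/35 = 6.4133.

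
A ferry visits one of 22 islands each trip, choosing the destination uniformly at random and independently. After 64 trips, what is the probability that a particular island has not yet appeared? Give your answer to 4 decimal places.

On each trip the fixed island fails to appear with probability 21/22.
P(still missing after 64) = (21/22)^64 = 0.05093.

0.0509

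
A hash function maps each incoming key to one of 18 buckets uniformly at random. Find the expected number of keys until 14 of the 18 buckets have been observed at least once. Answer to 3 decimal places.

With k distinct buckets already seen, the next new one arrives after an expected 18/(18-k) keys.
Sum over k = 0,...,13: E = 18/18 + 18/17 + 18/16 + ... + 18/6 + 18/5 = 25.4119.

25.412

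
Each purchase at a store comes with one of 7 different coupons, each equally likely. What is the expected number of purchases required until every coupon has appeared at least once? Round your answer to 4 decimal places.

18.1500

After k distinct coupons have appeared, the next purchase gives a new one with probability (7-k)/7, so the expected wait for the (k+1)-th is 7/(7-k).
E[T] = 7/7 + 7/6 + 7/5 + ... + 7/2 + 7/1 = 7·H_{7}.
H_{7} = 2.59286, so E[T] = 18.15000.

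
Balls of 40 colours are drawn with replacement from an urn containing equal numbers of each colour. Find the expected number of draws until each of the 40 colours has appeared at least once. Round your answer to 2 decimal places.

The wait to go from k to k+1 distinct colours is geometric with mean 40/(40-k).
E[T] = 40/40 + 40/39 + 40/38 + ... + 40/2 + 40/1 = 40·H_{40}.
H_{40} = 4.279, so E[T] = 171.142.

171.14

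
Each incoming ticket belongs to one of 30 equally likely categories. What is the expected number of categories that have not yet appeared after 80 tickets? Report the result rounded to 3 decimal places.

For each category, P(unseen after 80) = (29/30)^80 = 0.0664.
By linearity of expectation, E[unseen] = 30·(29/30)^80 = 1.9919.

1.992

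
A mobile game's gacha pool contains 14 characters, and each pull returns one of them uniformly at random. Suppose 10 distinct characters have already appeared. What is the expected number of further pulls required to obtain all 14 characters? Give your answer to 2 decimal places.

From k distinct to k+1 distinct takes on average 14/(14-k) pulls.
Sum over k = 10,...,13: E = 14/4 + 14/3 + 14/2 + 14/1 = 29.167.

29.17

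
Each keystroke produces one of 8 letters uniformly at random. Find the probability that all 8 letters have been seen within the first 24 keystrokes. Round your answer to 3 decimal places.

Let A_i be the event that letter i is missing after 24 keystrokes. By inclusion–exclusion on the A_i,
P(all seen) = Σ_{j=0}^{8} (-1)^j C(8,j)((8-j)/8)^24
= 1.0000 - 0.3246 + 0.0281 - 0.0007 + 0.0000 - 0.0000 + 0.0000 - 0.0000 + 0.0000
= 0.7028.

0.703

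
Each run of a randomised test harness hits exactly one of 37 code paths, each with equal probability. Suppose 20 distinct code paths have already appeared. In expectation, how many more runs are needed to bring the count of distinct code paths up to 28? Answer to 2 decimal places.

22.59

With k distinct code paths already seen, the next new one takes an expected 37/(37-k) runs.
Sum over k = 20,...,27: E = 37/17 + 37/16 + 37/15 + ... + 37/11 + 37/10 = 22.592.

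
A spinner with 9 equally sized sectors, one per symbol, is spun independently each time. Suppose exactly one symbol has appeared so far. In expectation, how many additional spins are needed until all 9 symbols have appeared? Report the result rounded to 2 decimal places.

The wait to go from k to k+1 distinct symbols is geometric with mean 9/(9-k).
Sum over k = 1,...,8: E = 9/8 + 9/7 + 9/6 + ... + 9/2 + 9/1 = 24.461.

24.46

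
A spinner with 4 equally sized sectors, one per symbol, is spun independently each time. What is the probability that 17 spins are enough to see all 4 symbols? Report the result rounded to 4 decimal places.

Let A_i be the event that symbol i is missing after 17 spins. By inclusion–exclusion on the A_i,
P(all seen) = Σ_{j=0}^{4} (-1)^j C(4,j)((4-j)/4)^17
= 1.00000 - 0.03007 + 0.00005 - 0.00000 + 0.00000
= 0.96998.

0.9700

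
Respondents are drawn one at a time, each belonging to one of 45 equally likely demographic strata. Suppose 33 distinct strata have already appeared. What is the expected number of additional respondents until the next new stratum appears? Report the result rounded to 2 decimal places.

3.75

Each respondent yields a new stratum with probability (45-33)/45 = 12/45, so the wait is geometric with mean 45/12.
E = 45/12 = 3.750.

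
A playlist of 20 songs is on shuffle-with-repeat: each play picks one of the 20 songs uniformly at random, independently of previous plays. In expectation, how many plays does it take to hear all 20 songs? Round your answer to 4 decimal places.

71.9548

After k distinct songs have appeared, the next play gives a new one with probability (20-k)/20, so the expected wait for the (k+1)-th is 20/(20-k).
E[T] = 20/20 + 20/19 + 20/18 + ... + 20/2 + 20/1 = 20·H_{20}.
H_{20} = 3.59774, so E[T] = 71.95479.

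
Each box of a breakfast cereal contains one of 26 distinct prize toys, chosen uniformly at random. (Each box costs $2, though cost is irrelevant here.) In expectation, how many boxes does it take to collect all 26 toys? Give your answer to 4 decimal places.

100.2149

Split into phases: going from k distinct to k+1 distinct takes on average 26/(26-k) boxes.
E[T] = 26/26 + 26/25 + 26/24 + ... + 26/2 + 26/1 = 26·H_{26}.
H_{26} = 3.85442, so E[T] = 100.21491.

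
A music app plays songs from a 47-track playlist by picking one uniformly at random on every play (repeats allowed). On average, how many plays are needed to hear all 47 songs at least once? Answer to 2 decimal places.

208.58

After k distinct songs have appeared, the next play gives a new one with probability (47-k)/47, so the expected wait for the (k+1)-th is 47/(47-k).
E[T] = 47/47 + 47/46 + 47/45 + ... + 47/2 + 47/1 = 47·H_{47}.
H_{47} = 4.438, so E[T] = 208.584.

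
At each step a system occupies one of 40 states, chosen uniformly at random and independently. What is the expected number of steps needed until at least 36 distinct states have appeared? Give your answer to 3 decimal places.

Going from k to k+1 distinct takes a geometric number of steps with mean 40/(40-k).
Sum over k = 0,...,35: E = 40/40 + 40/39 + 40/38 + ... + 40/6 + 40/5 = 87.8084.

87.808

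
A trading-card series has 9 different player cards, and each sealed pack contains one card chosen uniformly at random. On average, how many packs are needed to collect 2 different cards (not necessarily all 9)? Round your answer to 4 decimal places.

Going from k to k+1 distinct takes a geometric number of packs with mean 9/(9-k).
Sum over k = 0,...,1: E = 9/9 + 9/8 = 2.12500.

2.1250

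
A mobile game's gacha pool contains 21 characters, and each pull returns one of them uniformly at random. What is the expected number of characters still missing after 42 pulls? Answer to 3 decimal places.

For each character, P(unseen after 42) = (20/21)^42 = 0.1288.
By linearity of expectation, E[unseen] = 21·(20/21)^42 = 2.7056.

2.706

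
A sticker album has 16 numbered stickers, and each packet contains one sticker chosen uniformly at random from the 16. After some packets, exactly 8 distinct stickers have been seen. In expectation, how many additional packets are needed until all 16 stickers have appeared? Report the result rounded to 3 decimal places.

The wait to go from k to k+1 distinct stickers is geometric with mean 16/(16-k).
Sum over k = 8,...,15: E = 16/8 + 16/7 + 16/6 + ... + 16/2 + 16/1 = 43.4857.

43.486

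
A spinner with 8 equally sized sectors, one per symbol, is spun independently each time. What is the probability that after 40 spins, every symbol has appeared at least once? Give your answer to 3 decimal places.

By inclusion–exclusion over which symbols are missing,
P(all seen) = Σ_{j=0}^{8} (-1)^j C(8,j)((8-j)/8)^40
= 1.0000 - 0.0383 + 0.0003 - 0.0000 + 0.0000 - 0.0000 + 0.0000 - 0.0000 + 0.0000
= 0.9620.

0.962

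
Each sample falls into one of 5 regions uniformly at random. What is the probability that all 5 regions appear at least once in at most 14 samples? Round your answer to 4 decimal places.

By inclusion–exclusion over which regions are missing,
P(all seen) = Σ_{j=0}^{5} (-1)^j C(5,j)((5-j)/5)^14
= 1.00000 - 0.21990 + 0.00784 - 0.00003 + 0.00000 - 0.00000
= 0.78791.

0.7879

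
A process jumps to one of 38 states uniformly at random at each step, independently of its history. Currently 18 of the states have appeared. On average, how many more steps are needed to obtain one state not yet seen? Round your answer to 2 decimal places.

The number of steps until the next new state is geometric with success probability 20/38, so its mean is 38/20.
E = 38/20 = 1.900.

1.90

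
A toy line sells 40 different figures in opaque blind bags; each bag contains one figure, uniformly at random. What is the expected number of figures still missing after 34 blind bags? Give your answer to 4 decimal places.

16.9129

For each figure, P(unseen after 34) = (39/40)^34 = 0.42282.
By linearity of expectation, E[unseen] = 40·(39/40)^34 = 16.91285.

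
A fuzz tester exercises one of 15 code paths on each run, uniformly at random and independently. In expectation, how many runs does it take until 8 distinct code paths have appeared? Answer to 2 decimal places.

With k distinct code paths already seen, the next new one arrives after an expected 15/(15-k) runs.
Sum over k = 0,...,7: E = 15/15 + 15/14 + 15/13 + ... + 15/9 + 15/8 = 10.881.

10.88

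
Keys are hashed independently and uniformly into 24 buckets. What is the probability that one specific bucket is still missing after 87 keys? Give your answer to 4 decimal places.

On each key the fixed bucket fails to appear with probability 23/24.
P(still missing after 87) = (23/24)^87 = 0.02466.

0.0247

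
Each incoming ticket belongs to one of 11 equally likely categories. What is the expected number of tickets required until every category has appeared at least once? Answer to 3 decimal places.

33.219

The wait to go from k to k+1 distinct categories is geometric with mean 11/(11-k).
E[T] = 11/11 + 11/10 + 11/9 + ... + 11/2 + 11/1 = 11·H_{11}.
H_{11} = 3.0199, so E[T] = 33.2187.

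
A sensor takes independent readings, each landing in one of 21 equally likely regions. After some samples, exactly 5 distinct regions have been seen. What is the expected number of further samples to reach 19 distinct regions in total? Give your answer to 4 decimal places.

From k distinct to k+1 distinct takes on average 21/(21-k) samples.
Sum over k = 5,...,18: E = 21/16 + 21/15 + 21/14 + ... + 21/4 + 21/3 = 39.49531.

39.4953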